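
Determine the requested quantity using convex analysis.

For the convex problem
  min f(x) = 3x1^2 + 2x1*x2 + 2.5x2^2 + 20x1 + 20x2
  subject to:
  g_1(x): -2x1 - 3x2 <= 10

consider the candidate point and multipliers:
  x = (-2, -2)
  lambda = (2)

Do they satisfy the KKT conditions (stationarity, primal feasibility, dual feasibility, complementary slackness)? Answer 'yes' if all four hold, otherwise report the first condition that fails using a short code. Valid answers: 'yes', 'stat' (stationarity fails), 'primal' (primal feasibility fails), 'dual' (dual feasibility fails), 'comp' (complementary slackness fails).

Gradient of f: grad f(x) = Q x + c = (4, 6)
Constraint values g_i(x) = a_i^T x - b_i:
  g_1((-2, -2)) = 0
Stationarity residual: grad f(x) + sum_i lambda_i a_i = (0, 0)
  -> stationarity OK
Primal feasibility (all g_i <= 0): OK
Dual feasibility (all lambda_i >= 0): OK
Complementary slackness (lambda_i * g_i(x) = 0 for all i): OK

Verdict: yes, KKT holds.

yes


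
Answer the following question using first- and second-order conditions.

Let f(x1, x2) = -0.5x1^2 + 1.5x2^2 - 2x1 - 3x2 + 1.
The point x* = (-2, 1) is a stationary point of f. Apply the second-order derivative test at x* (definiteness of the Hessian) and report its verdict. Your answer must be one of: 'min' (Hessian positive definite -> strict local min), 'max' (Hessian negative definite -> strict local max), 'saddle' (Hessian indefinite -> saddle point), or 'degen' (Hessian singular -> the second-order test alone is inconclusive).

Compute the Hessian H = grad^2 f:
  H = [[-1, 0], [0, 3]]
Verify stationarity: grad f(x*) = H x* + g = (0, 0).
Eigenvalues of H: -1, 3.
Eigenvalues have mixed signs, so H is indefinite -> x* is a saddle point.

saddle


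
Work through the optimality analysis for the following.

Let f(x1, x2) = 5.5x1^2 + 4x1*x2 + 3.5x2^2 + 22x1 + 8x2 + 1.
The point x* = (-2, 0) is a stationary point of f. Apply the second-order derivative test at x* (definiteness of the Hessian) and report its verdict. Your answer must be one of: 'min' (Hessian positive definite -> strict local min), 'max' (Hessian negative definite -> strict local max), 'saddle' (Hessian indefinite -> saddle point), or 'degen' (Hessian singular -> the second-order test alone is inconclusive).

Compute the Hessian H = grad^2 f:
  H = [[11, 4], [4, 7]]
Verify stationarity: grad f(x*) = H x* + g = (0, 0).
Eigenvalues of H: 4.5279, 13.4721.
Both eigenvalues > 0, so H is positive definite -> x* is a strict local min.

min


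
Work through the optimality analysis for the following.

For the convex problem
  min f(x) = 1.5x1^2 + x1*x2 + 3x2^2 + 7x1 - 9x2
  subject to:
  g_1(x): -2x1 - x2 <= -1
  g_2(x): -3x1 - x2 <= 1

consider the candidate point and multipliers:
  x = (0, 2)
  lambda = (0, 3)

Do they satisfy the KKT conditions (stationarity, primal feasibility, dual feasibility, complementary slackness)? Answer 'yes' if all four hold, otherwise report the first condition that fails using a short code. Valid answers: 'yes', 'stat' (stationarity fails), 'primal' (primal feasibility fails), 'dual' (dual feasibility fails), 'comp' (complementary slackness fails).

Gradient of f: grad f(x) = Q x + c = (9, 3)
Constraint values g_i(x) = a_i^T x - b_i:
  g_1((0, 2)) = -1
  g_2((0, 2)) = -3
Stationarity residual: grad f(x) + sum_i lambda_i a_i = (0, 0)
  -> stationarity OK
Primal feasibility (all g_i <= 0): OK
Dual feasibility (all lambda_i >= 0): OK
Complementary slackness (lambda_i * g_i(x) = 0 for all i): FAILS

Verdict: the first failing condition is complementary_slackness -> comp.

comp


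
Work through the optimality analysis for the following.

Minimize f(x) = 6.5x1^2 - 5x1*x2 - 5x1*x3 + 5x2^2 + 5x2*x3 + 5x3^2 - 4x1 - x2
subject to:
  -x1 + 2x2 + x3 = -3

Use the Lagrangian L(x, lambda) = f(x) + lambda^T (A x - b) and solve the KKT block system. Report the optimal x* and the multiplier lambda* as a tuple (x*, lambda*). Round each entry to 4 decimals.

Form the Lagrangian:
  L(x, lambda) = (1/2) x^T Q x + c^T x + lambda^T (A x - b)
Stationarity (grad_x L = 0): Q x + c + A^T lambda = 0.
Primal feasibility: A x = b.

This gives the KKT block system:
  [ Q   A^T ] [ x     ]   [-c ]
  [ A    0  ] [ lambda ] = [ b ]

Solving the linear system:
  x*      = (0.4483, -1.3172, 0.0828)
  lambda* = (8)
  f(x*)   = 11.7621

x* = (0.4483, -1.3172, 0.0828), lambda* = (8)


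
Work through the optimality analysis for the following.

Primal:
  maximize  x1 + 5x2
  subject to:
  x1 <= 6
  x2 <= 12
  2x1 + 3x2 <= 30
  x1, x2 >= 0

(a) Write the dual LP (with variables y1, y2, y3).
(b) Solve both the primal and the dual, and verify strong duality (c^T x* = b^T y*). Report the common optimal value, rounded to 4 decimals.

The standard primal-dual pair for 'max c^T x s.t. A x <= b, x >= 0' is:
  Dual:  min b^T y  s.t.  A^T y >= c,  y >= 0.

So the dual LP is:
  minimize  6y1 + 12y2 + 30y3
  subject to:
    y1 + 2y3 >= 1
    y2 + 3y3 >= 5
    y1, y2, y3 >= 0

Solving the primal: x* = (0, 10).
  primal value c^T x* = 50.
Solving the dual: y* = (0, 0, 1.6667).
  dual value b^T y* = 50.
Strong duality: c^T x* = b^T y*. Confirmed.

50


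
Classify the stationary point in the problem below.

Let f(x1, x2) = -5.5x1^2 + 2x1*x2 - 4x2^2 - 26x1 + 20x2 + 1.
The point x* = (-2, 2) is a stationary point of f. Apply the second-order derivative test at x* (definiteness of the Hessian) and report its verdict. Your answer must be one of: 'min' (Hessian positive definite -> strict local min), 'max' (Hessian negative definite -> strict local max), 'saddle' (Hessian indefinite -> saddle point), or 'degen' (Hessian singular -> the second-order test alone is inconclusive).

Compute the Hessian H = grad^2 f:
  H = [[-11, 2], [2, -8]]
Verify stationarity: grad f(x*) = H x* + g = (0, 0).
Eigenvalues of H: -12, -7.
Both eigenvalues < 0, so H is negative definite -> x* is a strict local max.

max


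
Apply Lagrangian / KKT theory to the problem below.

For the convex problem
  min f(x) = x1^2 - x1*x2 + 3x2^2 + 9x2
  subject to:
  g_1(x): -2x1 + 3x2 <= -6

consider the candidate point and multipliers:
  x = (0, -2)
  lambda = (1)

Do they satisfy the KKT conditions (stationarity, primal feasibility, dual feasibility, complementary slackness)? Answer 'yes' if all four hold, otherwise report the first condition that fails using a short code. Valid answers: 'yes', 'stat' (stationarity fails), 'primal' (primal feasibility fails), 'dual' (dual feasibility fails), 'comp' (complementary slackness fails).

Gradient of f: grad f(x) = Q x + c = (2, -3)
Constraint values g_i(x) = a_i^T x - b_i:
  g_1((0, -2)) = 0
Stationarity residual: grad f(x) + sum_i lambda_i a_i = (0, 0)
  -> stationarity OK
Primal feasibility (all g_i <= 0): OK
Dual feasibility (all lambda_i >= 0): OK
Complementary slackness (lambda_i * g_i(x) = 0 for all i): OK

Verdict: yes, KKT holds.

yes


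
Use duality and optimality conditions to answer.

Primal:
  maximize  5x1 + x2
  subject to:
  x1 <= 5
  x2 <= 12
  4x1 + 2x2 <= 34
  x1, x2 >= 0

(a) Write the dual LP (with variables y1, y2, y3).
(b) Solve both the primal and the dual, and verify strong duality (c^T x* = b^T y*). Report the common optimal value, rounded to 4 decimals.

The standard primal-dual pair for 'max c^T x s.t. A x <= b, x >= 0' is:
  Dual:  min b^T y  s.t.  A^T y >= c,  y >= 0.

So the dual LP is:
  minimize  5y1 + 12y2 + 34y3
  subject to:
    y1 + 4y3 >= 5
    y2 + 2y3 >= 1
    y1, y2, y3 >= 0

Solving the primal: x* = (5, 7).
  primal value c^T x* = 32.
Solving the dual: y* = (3, 0, 0.5).
  dual value b^T y* = 32.
Strong duality: c^T x* = b^T y*. Confirmed.

32


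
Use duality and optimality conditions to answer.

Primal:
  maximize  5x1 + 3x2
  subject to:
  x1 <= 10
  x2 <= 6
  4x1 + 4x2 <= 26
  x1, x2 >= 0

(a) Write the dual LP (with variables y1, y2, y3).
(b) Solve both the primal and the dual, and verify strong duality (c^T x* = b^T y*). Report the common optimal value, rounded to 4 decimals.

The standard primal-dual pair for 'max c^T x s.t. A x <= b, x >= 0' is:
  Dual:  min b^T y  s.t.  A^T y >= c,  y >= 0.

So the dual LP is:
  minimize  10y1 + 6y2 + 26y3
  subject to:
    y1 + 4y3 >= 5
    y2 + 4y3 >= 3
    y1, y2, y3 >= 0

Solving the primal: x* = (6.5, 0).
  primal value c^T x* = 32.5.
Solving the dual: y* = (0, 0, 1.25).
  dual value b^T y* = 32.5.
Strong duality: c^T x* = b^T y*. Confirmed.

32.5


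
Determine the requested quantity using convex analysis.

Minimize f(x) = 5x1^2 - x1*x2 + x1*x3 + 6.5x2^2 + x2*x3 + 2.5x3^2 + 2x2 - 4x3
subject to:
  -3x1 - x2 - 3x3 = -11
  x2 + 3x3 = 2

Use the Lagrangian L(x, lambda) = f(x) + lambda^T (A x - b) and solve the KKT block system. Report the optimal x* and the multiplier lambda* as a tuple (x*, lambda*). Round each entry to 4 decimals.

Form the Lagrangian:
  L(x, lambda) = (1/2) x^T Q x + c^T x + lambda^T (A x - b)
Stationarity (grad_x L = 0): Q x + c + A^T lambda = 0.
Primal feasibility: A x = b.

This gives the KKT block system:
  [ Q   A^T ] [ x     ]   [-c ]
  [ A    0  ] [ lambda ] = [ b ]

Solving the linear system:
  x*      = (3, 0.0862, 0.6379)
  lambda* = (10.1839, 9.4253)
  f(x*)   = 45.3966

x* = (3, 0.0862, 0.6379), lambda* = (10.1839, 9.4253)


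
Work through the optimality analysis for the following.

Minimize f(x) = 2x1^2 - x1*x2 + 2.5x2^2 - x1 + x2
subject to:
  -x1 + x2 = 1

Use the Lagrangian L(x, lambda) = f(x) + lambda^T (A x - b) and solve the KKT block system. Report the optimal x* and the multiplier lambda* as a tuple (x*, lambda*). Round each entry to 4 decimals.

Form the Lagrangian:
  L(x, lambda) = (1/2) x^T Q x + c^T x + lambda^T (A x - b)
Stationarity (grad_x L = 0): Q x + c + A^T lambda = 0.
Primal feasibility: A x = b.

This gives the KKT block system:
  [ Q   A^T ] [ x     ]   [-c ]
  [ A    0  ] [ lambda ] = [ b ]

Solving the linear system:
  x*      = (-0.5714, 0.4286)
  lambda* = (-3.7143)
  f(x*)   = 2.3571

x* = (-0.5714, 0.4286), lambda* = (-3.7143)


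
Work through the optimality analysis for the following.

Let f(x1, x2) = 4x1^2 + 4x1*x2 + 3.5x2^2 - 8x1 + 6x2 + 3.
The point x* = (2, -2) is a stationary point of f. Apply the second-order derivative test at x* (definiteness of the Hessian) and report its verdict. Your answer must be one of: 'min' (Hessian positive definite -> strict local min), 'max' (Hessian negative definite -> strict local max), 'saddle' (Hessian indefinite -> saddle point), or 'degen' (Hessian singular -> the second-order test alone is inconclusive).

Compute the Hessian H = grad^2 f:
  H = [[8, 4], [4, 7]]
Verify stationarity: grad f(x*) = H x* + g = (0, 0).
Eigenvalues of H: 3.4689, 11.5311.
Both eigenvalues > 0, so H is positive definite -> x* is a strict local min.

min


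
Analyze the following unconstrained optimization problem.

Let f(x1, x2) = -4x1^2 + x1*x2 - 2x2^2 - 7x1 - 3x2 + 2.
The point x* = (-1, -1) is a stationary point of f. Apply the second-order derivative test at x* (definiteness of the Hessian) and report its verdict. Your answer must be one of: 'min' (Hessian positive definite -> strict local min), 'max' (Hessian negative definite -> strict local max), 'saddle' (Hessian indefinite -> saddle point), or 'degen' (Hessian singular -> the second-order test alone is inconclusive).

Compute the Hessian H = grad^2 f:
  H = [[-8, 1], [1, -4]]
Verify stationarity: grad f(x*) = H x* + g = (0, 0).
Eigenvalues of H: -8.2361, -3.7639.
Both eigenvalues < 0, so H is negative definite -> x* is a strict local max.

max


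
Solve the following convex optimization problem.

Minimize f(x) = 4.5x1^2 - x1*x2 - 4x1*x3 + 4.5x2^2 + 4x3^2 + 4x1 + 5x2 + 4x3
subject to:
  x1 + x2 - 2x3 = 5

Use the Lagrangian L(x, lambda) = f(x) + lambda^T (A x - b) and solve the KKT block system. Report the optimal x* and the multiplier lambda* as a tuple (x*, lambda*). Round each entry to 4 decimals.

Form the Lagrangian:
  L(x, lambda) = (1/2) x^T Q x + c^T x + lambda^T (A x - b)
Stationarity (grad_x L = 0): Q x + c + A^T lambda = 0.
Primal feasibility: A x = b.

This gives the KKT block system:
  [ Q   A^T ] [ x     ]   [-c ]
  [ A    0  ] [ lambda ] = [ b ]

Solving the linear system:
  x*      = (-0.8289, 0.1974, -2.8158)
  lambda* = (-7.6053)
  f(x*)   = 12.2171

x* = (-0.8289, 0.1974, -2.8158), lambda* = (-7.6053)


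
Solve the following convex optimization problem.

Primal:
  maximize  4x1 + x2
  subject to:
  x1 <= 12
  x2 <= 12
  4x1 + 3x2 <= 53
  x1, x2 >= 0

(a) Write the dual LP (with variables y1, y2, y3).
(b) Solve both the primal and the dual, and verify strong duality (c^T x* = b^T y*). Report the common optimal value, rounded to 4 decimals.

The standard primal-dual pair for 'max c^T x s.t. A x <= b, x >= 0' is:
  Dual:  min b^T y  s.t.  A^T y >= c,  y >= 0.

So the dual LP is:
  minimize  12y1 + 12y2 + 53y3
  subject to:
    y1 + 4y3 >= 4
    y2 + 3y3 >= 1
    y1, y2, y3 >= 0

Solving the primal: x* = (12, 1.6667).
  primal value c^T x* = 49.6667.
Solving the dual: y* = (2.6667, 0, 0.3333).
  dual value b^T y* = 49.6667.
Strong duality: c^T x* = b^T y*. Confirmed.

49.6667


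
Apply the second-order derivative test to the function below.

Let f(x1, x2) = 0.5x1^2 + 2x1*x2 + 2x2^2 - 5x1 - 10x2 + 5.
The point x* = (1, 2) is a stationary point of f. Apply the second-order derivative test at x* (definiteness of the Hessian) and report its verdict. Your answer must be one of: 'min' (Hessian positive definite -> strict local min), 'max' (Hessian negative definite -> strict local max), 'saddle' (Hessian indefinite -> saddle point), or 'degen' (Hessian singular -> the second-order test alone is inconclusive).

Compute the Hessian H = grad^2 f:
  H = [[1, 2], [2, 4]]
Verify stationarity: grad f(x*) = H x* + g = (0, 0).
Eigenvalues of H: 0, 5.
H has a zero eigenvalue (singular; positive semidefinite but not definite), so H is neither positive definite, negative definite, nor indefinite. The second-order test alone is inconclusive -> degen.
(Indeed, f is constant along the null direction of H through x*, so x* is not a strict local extremum.)

degen


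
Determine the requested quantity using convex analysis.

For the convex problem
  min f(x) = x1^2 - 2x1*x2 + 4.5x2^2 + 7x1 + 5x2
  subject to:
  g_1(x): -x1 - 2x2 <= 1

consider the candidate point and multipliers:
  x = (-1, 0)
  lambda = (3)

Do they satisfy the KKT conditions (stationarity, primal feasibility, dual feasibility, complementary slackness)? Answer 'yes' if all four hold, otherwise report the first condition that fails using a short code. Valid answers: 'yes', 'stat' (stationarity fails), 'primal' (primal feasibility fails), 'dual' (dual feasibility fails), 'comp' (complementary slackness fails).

Gradient of f: grad f(x) = Q x + c = (5, 7)
Constraint values g_i(x) = a_i^T x - b_i:
  g_1((-1, 0)) = 0
Stationarity residual: grad f(x) + sum_i lambda_i a_i = (2, 1)
  -> stationarity FAILS
Primal feasibility (all g_i <= 0): OK
Dual feasibility (all lambda_i >= 0): OK
Complementary slackness (lambda_i * g_i(x) = 0 for all i): OK

Verdict: the first failing condition is stationarity -> stat.

stat


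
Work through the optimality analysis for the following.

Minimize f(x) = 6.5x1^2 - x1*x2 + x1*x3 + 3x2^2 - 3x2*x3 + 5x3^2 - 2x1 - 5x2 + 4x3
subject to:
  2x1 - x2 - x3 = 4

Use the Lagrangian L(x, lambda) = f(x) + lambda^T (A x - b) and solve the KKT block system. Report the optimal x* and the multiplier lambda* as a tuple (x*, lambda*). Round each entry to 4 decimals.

Form the Lagrangian:
  L(x, lambda) = (1/2) x^T Q x + c^T x + lambda^T (A x - b)
Stationarity (grad_x L = 0): Q x + c + A^T lambda = 0.
Primal feasibility: A x = b.

This gives the KKT block system:
  [ Q   A^T ] [ x     ]   [-c ]
  [ A    0  ] [ lambda ] = [ b ]

Solving the linear system:
  x*      = (1.0894, -0.5681, -1.2532)
  lambda* = (-5.7383)
  f(x*)   = 9.3011

x* = (1.0894, -0.5681, -1.2532), lambda* = (-5.7383)


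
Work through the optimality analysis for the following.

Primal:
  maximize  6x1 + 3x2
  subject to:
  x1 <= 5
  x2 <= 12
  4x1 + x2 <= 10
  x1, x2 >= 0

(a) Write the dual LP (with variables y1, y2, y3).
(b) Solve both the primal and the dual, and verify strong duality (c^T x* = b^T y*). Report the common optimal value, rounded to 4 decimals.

The standard primal-dual pair for 'max c^T x s.t. A x <= b, x >= 0' is:
  Dual:  min b^T y  s.t.  A^T y >= c,  y >= 0.

So the dual LP is:
  minimize  5y1 + 12y2 + 10y3
  subject to:
    y1 + 4y3 >= 6
    y2 + y3 >= 3
    y1, y2, y3 >= 0

Solving the primal: x* = (0, 10).
  primal value c^T x* = 30.
Solving the dual: y* = (0, 0, 3).
  dual value b^T y* = 30.
Strong duality: c^T x* = b^T y*. Confirmed.

30


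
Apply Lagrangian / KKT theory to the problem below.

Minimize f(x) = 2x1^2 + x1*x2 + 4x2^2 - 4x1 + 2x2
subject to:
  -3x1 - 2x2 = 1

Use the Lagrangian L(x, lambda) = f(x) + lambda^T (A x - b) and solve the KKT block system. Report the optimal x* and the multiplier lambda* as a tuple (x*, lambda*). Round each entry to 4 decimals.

Form the Lagrangian:
  L(x, lambda) = (1/2) x^T Q x + c^T x + lambda^T (A x - b)
Stationarity (grad_x L = 0): Q x + c + A^T lambda = 0.
Primal feasibility: A x = b.

This gives the KKT block system:
  [ Q   A^T ] [ x     ]   [-c ]
  [ A    0  ] [ lambda ] = [ b ]

Solving the linear system:
  x*      = (0.0789, -0.6184)
  lambda* = (-1.4342)
  f(x*)   = -0.0592

x* = (0.0789, -0.6184), lambda* = (-1.4342)


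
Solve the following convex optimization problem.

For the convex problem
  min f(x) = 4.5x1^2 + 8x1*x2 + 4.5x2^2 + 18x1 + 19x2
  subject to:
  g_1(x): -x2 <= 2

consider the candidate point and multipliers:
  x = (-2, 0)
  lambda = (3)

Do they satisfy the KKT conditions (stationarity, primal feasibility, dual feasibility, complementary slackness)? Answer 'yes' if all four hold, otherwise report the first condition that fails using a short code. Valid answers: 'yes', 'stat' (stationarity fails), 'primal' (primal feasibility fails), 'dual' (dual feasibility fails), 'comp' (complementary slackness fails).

Gradient of f: grad f(x) = Q x + c = (0, 3)
Constraint values g_i(x) = a_i^T x - b_i:
  g_1((-2, 0)) = -2
Stationarity residual: grad f(x) + sum_i lambda_i a_i = (0, 0)
  -> stationarity OK
Primal feasibility (all g_i <= 0): OK
Dual feasibility (all lambda_i >= 0): OK
Complementary slackness (lambda_i * g_i(x) = 0 for all i): FAILS

Verdict: the first failing condition is complementary_slackness -> comp.

comp


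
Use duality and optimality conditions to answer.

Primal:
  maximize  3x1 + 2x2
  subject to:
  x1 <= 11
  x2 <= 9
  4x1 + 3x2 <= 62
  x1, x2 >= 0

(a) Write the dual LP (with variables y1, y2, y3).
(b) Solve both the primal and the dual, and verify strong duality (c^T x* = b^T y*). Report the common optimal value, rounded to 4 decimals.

The standard primal-dual pair for 'max c^T x s.t. A x <= b, x >= 0' is:
  Dual:  min b^T y  s.t.  A^T y >= c,  y >= 0.

So the dual LP is:
  minimize  11y1 + 9y2 + 62y3
  subject to:
    y1 + 4y3 >= 3
    y2 + 3y3 >= 2
    y1, y2, y3 >= 0

Solving the primal: x* = (11, 6).
  primal value c^T x* = 45.
Solving the dual: y* = (0.3333, 0, 0.6667).
  dual value b^T y* = 45.
Strong duality: c^T x* = b^T y*. Confirmed.

45


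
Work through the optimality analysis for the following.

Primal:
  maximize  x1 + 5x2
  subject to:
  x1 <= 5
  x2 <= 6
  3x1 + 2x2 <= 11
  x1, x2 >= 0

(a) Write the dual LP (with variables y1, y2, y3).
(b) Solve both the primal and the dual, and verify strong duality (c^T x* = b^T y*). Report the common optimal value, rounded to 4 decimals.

The standard primal-dual pair for 'max c^T x s.t. A x <= b, x >= 0' is:
  Dual:  min b^T y  s.t.  A^T y >= c,  y >= 0.

So the dual LP is:
  minimize  5y1 + 6y2 + 11y3
  subject to:
    y1 + 3y3 >= 1
    y2 + 2y3 >= 5
    y1, y2, y3 >= 0

Solving the primal: x* = (0, 5.5).
  primal value c^T x* = 27.5.
Solving the dual: y* = (0, 0, 2.5).
  dual value b^T y* = 27.5.
Strong duality: c^T x* = b^T y*. Confirmed.

27.5


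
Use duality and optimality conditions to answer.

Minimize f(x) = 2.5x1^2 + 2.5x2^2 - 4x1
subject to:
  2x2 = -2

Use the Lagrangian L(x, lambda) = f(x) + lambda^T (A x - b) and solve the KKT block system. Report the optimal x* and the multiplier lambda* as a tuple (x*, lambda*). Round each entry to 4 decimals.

Form the Lagrangian:
  L(x, lambda) = (1/2) x^T Q x + c^T x + lambda^T (A x - b)
Stationarity (grad_x L = 0): Q x + c + A^T lambda = 0.
Primal feasibility: A x = b.

This gives the KKT block system:
  [ Q   A^T ] [ x     ]   [-c ]
  [ A    0  ] [ lambda ] = [ b ]

Solving the linear system:
  x*      = (0.8, -1)
  lambda* = (2.5)
  f(x*)   = 0.9

x* = (0.8, -1), lambda* = (2.5)


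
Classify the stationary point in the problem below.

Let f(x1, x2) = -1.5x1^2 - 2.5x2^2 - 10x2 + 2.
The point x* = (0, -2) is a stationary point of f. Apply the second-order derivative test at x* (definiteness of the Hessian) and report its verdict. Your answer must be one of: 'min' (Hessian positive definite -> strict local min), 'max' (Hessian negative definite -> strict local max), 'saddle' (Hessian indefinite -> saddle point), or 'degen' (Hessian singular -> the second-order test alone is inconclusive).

Compute the Hessian H = grad^2 f:
  H = [[-3, 0], [0, -5]]
Verify stationarity: grad f(x*) = H x* + g = (0, 0).
Eigenvalues of H: -5, -3.
Both eigenvalues < 0, so H is negative definite -> x* is a strict local max.

max


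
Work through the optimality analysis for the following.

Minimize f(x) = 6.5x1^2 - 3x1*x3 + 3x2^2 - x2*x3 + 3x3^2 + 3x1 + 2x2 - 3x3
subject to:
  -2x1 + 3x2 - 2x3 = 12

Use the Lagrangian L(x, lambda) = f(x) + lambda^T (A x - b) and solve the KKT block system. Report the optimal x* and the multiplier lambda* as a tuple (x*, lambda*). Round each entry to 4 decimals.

Form the Lagrangian:
  L(x, lambda) = (1/2) x^T Q x + c^T x + lambda^T (A x - b)
Stationarity (grad_x L = 0): Q x + c + A^T lambda = 0.
Primal feasibility: A x = b.

This gives the KKT block system:
  [ Q   A^T ] [ x     ]   [-c ]
  [ A    0  ] [ lambda ] = [ b ]

Solving the linear system:
  x*      = (-1.4, 2, -1.6)
  lambda* = (-5.2)
  f(x*)   = 33.5

x* = (-1.4, 2, -1.6), lambda* = (-5.2)


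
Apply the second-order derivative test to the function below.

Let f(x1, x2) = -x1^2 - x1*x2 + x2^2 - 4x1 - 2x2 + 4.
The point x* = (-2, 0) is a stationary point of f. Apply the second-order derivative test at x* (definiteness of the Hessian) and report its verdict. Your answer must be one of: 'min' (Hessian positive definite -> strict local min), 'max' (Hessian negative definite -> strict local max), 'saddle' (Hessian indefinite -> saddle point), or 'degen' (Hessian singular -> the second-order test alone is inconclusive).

Compute the Hessian H = grad^2 f:
  H = [[-2, -1], [-1, 2]]
Verify stationarity: grad f(x*) = H x* + g = (0, 0).
Eigenvalues of H: -2.2361, 2.2361.
Eigenvalues have mixed signs, so H is indefinite -> x* is a saddle point.

saddle


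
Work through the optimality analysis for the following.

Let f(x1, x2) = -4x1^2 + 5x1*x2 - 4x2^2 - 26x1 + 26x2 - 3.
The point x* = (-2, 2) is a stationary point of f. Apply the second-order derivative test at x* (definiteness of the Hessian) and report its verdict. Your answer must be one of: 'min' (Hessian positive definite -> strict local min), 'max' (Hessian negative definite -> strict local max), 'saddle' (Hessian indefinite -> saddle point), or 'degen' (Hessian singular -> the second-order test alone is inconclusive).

Compute the Hessian H = grad^2 f:
  H = [[-8, 5], [5, -8]]
Verify stationarity: grad f(x*) = H x* + g = (0, 0).
Eigenvalues of H: -13, -3.
Both eigenvalues < 0, so H is negative definite -> x* is a strict local max.

max


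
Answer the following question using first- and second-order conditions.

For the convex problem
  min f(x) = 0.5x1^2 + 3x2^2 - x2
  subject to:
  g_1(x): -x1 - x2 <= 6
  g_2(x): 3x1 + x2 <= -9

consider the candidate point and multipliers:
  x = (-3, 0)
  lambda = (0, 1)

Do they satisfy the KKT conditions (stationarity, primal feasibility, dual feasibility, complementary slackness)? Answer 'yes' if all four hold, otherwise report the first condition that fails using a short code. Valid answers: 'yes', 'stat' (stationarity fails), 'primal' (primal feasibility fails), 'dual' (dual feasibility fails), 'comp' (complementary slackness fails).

Gradient of f: grad f(x) = Q x + c = (-3, -1)
Constraint values g_i(x) = a_i^T x - b_i:
  g_1((-3, 0)) = -3
  g_2((-3, 0)) = 0
Stationarity residual: grad f(x) + sum_i lambda_i a_i = (0, 0)
  -> stationarity OK
Primal feasibility (all g_i <= 0): OK
Dual feasibility (all lambda_i >= 0): OK
Complementary slackness (lambda_i * g_i(x) = 0 for all i): OK

Verdict: yes, KKT holds.

yes


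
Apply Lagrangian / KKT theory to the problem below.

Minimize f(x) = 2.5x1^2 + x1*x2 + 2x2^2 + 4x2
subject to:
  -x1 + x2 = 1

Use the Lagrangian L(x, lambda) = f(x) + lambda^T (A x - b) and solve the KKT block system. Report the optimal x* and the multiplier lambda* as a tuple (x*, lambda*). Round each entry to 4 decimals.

Form the Lagrangian:
  L(x, lambda) = (1/2) x^T Q x + c^T x + lambda^T (A x - b)
Stationarity (grad_x L = 0): Q x + c + A^T lambda = 0.
Primal feasibility: A x = b.

This gives the KKT block system:
  [ Q   A^T ] [ x     ]   [-c ]
  [ A    0  ] [ lambda ] = [ b ]

Solving the linear system:
  x*      = (-0.8182, 0.1818)
  lambda* = (-3.9091)
  f(x*)   = 2.3182

x* = (-0.8182, 0.1818), lambda* = (-3.9091)


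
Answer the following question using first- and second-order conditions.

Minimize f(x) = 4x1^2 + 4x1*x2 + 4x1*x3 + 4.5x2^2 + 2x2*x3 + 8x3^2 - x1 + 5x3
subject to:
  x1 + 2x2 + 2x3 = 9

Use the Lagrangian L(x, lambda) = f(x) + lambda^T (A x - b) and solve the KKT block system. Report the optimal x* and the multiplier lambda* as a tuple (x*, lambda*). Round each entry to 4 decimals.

Form the Lagrangian:
  L(x, lambda) = (1/2) x^T Q x + c^T x + lambda^T (A x - b)
Stationarity (grad_x L = 0): Q x + c + A^T lambda = 0.
Primal feasibility: A x = b.

This gives the KKT block system:
  [ Q   A^T ] [ x     ]   [-c ]
  [ A    0  ] [ lambda ] = [ b ]

Solving the linear system:
  x*      = (-0.2059, 3.3067, 1.2962)
  lambda* = (-15.7647)
  f(x*)   = 74.2847

x* = (-0.2059, 3.3067, 1.2962), lambda* = (-15.7647)


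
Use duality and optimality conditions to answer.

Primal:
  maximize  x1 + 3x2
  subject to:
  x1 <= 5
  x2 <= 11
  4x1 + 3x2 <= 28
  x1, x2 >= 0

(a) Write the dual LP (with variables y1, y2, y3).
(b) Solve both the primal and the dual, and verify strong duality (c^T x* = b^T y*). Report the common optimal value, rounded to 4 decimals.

The standard primal-dual pair for 'max c^T x s.t. A x <= b, x >= 0' is:
  Dual:  min b^T y  s.t.  A^T y >= c,  y >= 0.

So the dual LP is:
  minimize  5y1 + 11y2 + 28y3
  subject to:
    y1 + 4y3 >= 1
    y2 + 3y3 >= 3
    y1, y2, y3 >= 0

Solving the primal: x* = (0, 9.3333).
  primal value c^T x* = 28.
Solving the dual: y* = (0, 0, 1).
  dual value b^T y* = 28.
Strong duality: c^T x* = b^T y*. Confirmed.

28


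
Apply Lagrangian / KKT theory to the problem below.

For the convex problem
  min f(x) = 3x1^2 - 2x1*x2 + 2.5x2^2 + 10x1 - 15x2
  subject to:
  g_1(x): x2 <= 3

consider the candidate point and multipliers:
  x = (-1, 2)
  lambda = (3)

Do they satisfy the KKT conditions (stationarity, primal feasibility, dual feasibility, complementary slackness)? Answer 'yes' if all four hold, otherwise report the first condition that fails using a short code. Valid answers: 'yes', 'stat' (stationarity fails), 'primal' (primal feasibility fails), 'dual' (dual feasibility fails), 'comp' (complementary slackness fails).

Gradient of f: grad f(x) = Q x + c = (0, -3)
Constraint values g_i(x) = a_i^T x - b_i:
  g_1((-1, 2)) = -1
Stationarity residual: grad f(x) + sum_i lambda_i a_i = (0, 0)
  -> stationarity OK
Primal feasibility (all g_i <= 0): OK
Dual feasibility (all lambda_i >= 0): OK
Complementary slackness (lambda_i * g_i(x) = 0 for all i): FAILS

Verdict: the first failing condition is complementary_slackness -> comp.

comp


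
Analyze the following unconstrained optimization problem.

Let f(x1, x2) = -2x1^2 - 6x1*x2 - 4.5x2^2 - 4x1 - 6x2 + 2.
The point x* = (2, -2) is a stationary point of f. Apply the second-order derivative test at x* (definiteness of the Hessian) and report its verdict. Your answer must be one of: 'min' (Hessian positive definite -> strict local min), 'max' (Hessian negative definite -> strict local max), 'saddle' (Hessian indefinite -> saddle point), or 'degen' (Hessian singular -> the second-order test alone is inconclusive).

Compute the Hessian H = grad^2 f:
  H = [[-4, -6], [-6, -9]]
Verify stationarity: grad f(x*) = H x* + g = (0, 0).
Eigenvalues of H: -13, 0.
H has a zero eigenvalue (singular; negative semidefinite but not definite), so H is neither positive definite, negative definite, nor indefinite. The second-order test alone is inconclusive -> degen.
(Indeed, f is constant along the null direction of H through x*, so x* is not a strict local extremum.)

degen


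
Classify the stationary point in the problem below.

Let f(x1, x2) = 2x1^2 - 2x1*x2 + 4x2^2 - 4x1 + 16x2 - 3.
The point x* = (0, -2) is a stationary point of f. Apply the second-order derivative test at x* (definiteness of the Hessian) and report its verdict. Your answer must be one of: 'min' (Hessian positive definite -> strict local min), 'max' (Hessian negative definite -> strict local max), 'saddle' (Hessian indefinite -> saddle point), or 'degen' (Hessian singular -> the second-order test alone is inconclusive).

Compute the Hessian H = grad^2 f:
  H = [[4, -2], [-2, 8]]
Verify stationarity: grad f(x*) = H x* + g = (0, 0).
Eigenvalues of H: 3.1716, 8.8284.
Both eigenvalues > 0, so H is positive definite -> x* is a strict local min.

min


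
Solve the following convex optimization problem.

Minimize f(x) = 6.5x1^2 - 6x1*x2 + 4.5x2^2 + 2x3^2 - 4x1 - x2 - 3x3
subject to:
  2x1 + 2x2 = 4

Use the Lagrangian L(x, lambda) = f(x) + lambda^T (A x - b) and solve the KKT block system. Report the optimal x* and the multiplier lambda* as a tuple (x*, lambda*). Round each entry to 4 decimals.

Form the Lagrangian:
  L(x, lambda) = (1/2) x^T Q x + c^T x + lambda^T (A x - b)
Stationarity (grad_x L = 0): Q x + c + A^T lambda = 0.
Primal feasibility: A x = b.

This gives the KKT block system:
  [ Q   A^T ] [ x     ]   [-c ]
  [ A    0  ] [ lambda ] = [ b ]

Solving the linear system:
  x*      = (0.9706, 1.0294, 0.75)
  lambda* = (-1.2206)
  f(x*)   = -1.1397

x* = (0.9706, 1.0294, 0.75), lambda* = (-1.2206)


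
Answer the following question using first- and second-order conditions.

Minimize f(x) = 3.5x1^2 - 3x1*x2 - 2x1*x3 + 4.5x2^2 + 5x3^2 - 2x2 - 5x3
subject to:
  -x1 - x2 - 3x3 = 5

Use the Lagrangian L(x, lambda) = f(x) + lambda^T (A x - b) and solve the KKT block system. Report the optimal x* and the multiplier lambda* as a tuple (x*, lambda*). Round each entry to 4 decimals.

Form the Lagrangian:
  L(x, lambda) = (1/2) x^T Q x + c^T x + lambda^T (A x - b)
Stationarity (grad_x L = 0): Q x + c + A^T lambda = 0.
Primal feasibility: A x = b.

This gives the KKT block system:
  [ Q   A^T ] [ x     ]   [-c ]
  [ A    0  ] [ lambda ] = [ b ]

Solving the linear system:
  x*      = (-1.2033, -0.6619, -1.0449)
  lambda* = (-4.3475)
  f(x*)   = 14.143

x* = (-1.2033, -0.6619, -1.0449), lambda* = (-4.3475)


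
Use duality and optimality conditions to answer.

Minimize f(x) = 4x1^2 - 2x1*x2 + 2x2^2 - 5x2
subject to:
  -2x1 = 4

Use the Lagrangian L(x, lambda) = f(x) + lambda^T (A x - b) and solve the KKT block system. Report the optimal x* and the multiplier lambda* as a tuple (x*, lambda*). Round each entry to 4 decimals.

Form the Lagrangian:
  L(x, lambda) = (1/2) x^T Q x + c^T x + lambda^T (A x - b)
Stationarity (grad_x L = 0): Q x + c + A^T lambda = 0.
Primal feasibility: A x = b.

This gives the KKT block system:
  [ Q   A^T ] [ x     ]   [-c ]
  [ A    0  ] [ lambda ] = [ b ]

Solving the linear system:
  x*      = (-2, 0.25)
  lambda* = (-8.25)
  f(x*)   = 15.875

x* = (-2, 0.25), lambda* = (-8.25)


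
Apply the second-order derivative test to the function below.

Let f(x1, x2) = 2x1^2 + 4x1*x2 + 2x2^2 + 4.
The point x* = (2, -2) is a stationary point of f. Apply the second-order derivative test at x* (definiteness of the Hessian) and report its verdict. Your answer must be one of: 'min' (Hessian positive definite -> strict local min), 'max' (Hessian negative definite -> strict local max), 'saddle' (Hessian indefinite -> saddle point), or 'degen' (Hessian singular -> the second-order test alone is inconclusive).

Compute the Hessian H = grad^2 f:
  H = [[4, 4], [4, 4]]
Verify stationarity: grad f(x*) = H x* + g = (0, 0).
Eigenvalues of H: 0, 8.
H has a zero eigenvalue (singular; positive semidefinite but not definite), so H is neither positive definite, negative definite, nor indefinite. The second-order test alone is inconclusive -> degen.
(Indeed, f is constant along the null direction of H through x*, so x* is not a strict local extremum.)

degen


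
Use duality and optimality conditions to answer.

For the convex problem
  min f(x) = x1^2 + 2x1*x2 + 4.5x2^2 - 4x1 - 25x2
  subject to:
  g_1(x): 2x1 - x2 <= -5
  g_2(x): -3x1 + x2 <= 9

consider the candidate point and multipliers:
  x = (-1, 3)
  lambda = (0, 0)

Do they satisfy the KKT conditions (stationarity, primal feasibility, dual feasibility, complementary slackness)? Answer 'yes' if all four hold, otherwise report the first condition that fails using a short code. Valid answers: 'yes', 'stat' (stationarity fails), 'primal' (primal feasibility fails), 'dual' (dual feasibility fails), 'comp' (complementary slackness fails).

Gradient of f: grad f(x) = Q x + c = (0, 0)
Constraint values g_i(x) = a_i^T x - b_i:
  g_1((-1, 3)) = 0
  g_2((-1, 3)) = -3
Stationarity residual: grad f(x) + sum_i lambda_i a_i = (0, 0)
  -> stationarity OK
Primal feasibility (all g_i <= 0): OK
Dual feasibility (all lambda_i >= 0): OK
Complementary slackness (lambda_i * g_i(x) = 0 for all i): OK

Verdict: yes, KKT holds.

yes


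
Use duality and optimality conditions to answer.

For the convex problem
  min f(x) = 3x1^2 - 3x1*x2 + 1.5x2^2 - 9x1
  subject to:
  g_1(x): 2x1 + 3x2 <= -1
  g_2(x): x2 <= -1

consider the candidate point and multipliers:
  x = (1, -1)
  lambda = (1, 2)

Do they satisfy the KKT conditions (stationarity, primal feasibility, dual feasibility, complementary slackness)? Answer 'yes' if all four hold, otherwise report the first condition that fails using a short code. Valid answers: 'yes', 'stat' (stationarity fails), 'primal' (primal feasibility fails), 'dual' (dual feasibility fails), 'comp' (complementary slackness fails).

Gradient of f: grad f(x) = Q x + c = (0, -6)
Constraint values g_i(x) = a_i^T x - b_i:
  g_1((1, -1)) = 0
  g_2((1, -1)) = 0
Stationarity residual: grad f(x) + sum_i lambda_i a_i = (2, -1)
  -> stationarity FAILS
Primal feasibility (all g_i <= 0): OK
Dual feasibility (all lambda_i >= 0): OK
Complementary slackness (lambda_i * g_i(x) = 0 for all i): OK

Verdict: the first failing condition is stationarity -> stat.

stat


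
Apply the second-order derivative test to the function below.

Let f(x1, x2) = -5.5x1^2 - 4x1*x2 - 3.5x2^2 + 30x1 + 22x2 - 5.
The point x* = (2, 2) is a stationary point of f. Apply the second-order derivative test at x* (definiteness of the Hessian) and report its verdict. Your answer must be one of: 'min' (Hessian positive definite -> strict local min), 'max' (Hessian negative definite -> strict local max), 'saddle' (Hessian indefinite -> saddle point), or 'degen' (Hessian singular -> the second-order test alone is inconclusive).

Compute the Hessian H = grad^2 f:
  H = [[-11, -4], [-4, -7]]
Verify stationarity: grad f(x*) = H x* + g = (0, 0).
Eigenvalues of H: -13.4721, -4.5279.
Both eigenvalues < 0, so H is negative definite -> x* is a strict local max.

max


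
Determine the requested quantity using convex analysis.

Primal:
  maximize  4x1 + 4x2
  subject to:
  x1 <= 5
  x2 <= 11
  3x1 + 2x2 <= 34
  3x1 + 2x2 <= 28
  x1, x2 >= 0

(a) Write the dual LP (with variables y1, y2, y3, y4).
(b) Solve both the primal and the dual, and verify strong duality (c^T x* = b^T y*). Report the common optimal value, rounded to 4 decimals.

The standard primal-dual pair for 'max c^T x s.t. A x <= b, x >= 0' is:
  Dual:  min b^T y  s.t.  A^T y >= c,  y >= 0.

So the dual LP is:
  minimize  5y1 + 11y2 + 34y3 + 28y4
  subject to:
    y1 + 3y3 + 3y4 >= 4
    y2 + 2y3 + 2y4 >= 4
    y1, y2, y3, y4 >= 0

Solving the primal: x* = (2, 11).
  primal value c^T x* = 52.
Solving the dual: y* = (0, 1.3333, 0, 1.3333).
  dual value b^T y* = 52.
Strong duality: c^T x* = b^T y*. Confirmed.

52


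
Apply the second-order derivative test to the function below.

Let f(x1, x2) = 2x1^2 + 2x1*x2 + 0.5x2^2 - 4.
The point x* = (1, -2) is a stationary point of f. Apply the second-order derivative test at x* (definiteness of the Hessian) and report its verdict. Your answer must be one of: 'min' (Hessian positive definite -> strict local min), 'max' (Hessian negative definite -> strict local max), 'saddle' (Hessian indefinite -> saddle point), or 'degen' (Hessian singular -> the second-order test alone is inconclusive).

Compute the Hessian H = grad^2 f:
  H = [[4, 2], [2, 1]]
Verify stationarity: grad f(x*) = H x* + g = (0, 0).
Eigenvalues of H: 0, 5.
H has a zero eigenvalue (singular; positive semidefinite but not definite), so H is neither positive definite, negative definite, nor indefinite. The second-order test alone is inconclusive -> degen.
(Indeed, f is constant along the null direction of H through x*, so x* is not a strict local extremum.)

degen


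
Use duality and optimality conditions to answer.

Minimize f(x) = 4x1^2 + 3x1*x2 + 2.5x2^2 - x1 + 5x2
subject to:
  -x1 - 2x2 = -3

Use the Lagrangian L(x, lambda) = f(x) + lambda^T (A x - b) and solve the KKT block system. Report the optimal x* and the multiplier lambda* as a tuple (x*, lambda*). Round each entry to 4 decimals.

Form the Lagrangian:
  L(x, lambda) = (1/2) x^T Q x + c^T x + lambda^T (A x - b)
Stationarity (grad_x L = 0): Q x + c + A^T lambda = 0.
Primal feasibility: A x = b.

This gives the KKT block system:
  [ Q   A^T ] [ x     ]   [-c ]
  [ A    0  ] [ lambda ] = [ b ]

Solving the linear system:
  x*      = (0.44, 1.28)
  lambda* = (6.36)
  f(x*)   = 12.52

x* = (0.44, 1.28), lambda* = (6.36)


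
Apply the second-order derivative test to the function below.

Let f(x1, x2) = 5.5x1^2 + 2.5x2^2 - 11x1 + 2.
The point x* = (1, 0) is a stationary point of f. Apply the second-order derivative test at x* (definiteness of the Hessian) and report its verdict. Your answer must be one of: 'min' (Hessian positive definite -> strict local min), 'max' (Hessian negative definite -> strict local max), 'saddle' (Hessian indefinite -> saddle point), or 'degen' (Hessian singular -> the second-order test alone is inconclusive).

Compute the Hessian H = grad^2 f:
  H = [[11, 0], [0, 5]]
Verify stationarity: grad f(x*) = H x* + g = (0, 0).
Eigenvalues of H: 5, 11.
Both eigenvalues > 0, so H is positive definite -> x* is a strict local min.

min


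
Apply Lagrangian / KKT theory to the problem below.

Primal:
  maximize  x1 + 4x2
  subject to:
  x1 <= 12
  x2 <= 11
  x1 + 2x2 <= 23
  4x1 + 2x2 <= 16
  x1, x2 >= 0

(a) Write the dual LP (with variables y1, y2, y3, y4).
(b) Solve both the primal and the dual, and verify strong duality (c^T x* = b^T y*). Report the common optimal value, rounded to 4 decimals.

The standard primal-dual pair for 'max c^T x s.t. A x <= b, x >= 0' is:
  Dual:  min b^T y  s.t.  A^T y >= c,  y >= 0.

So the dual LP is:
  minimize  12y1 + 11y2 + 23y3 + 16y4
  subject to:
    y1 + y3 + 4y4 >= 1
    y2 + 2y3 + 2y4 >= 4
    y1, y2, y3, y4 >= 0

Solving the primal: x* = (0, 8).
  primal value c^T x* = 32.
Solving the dual: y* = (0, 0, 0, 2).
  dual value b^T y* = 32.
Strong duality: c^T x* = b^T y*. Confirmed.

32


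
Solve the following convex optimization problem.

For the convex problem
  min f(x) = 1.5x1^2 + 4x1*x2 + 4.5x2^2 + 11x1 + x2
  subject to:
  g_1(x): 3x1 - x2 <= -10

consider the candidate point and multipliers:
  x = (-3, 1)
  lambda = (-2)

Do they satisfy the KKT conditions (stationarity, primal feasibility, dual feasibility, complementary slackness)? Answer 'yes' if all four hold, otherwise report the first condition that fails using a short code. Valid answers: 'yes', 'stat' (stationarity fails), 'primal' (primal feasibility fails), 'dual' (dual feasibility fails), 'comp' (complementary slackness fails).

Gradient of f: grad f(x) = Q x + c = (6, -2)
Constraint values g_i(x) = a_i^T x - b_i:
  g_1((-3, 1)) = 0
Stationarity residual: grad f(x) + sum_i lambda_i a_i = (0, 0)
  -> stationarity OK
Primal feasibility (all g_i <= 0): OK
Dual feasibility (all lambda_i >= 0): FAILS
Complementary slackness (lambda_i * g_i(x) = 0 for all i): OK

Verdict: the first failing condition is dual_feasibility -> dual.

dual
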